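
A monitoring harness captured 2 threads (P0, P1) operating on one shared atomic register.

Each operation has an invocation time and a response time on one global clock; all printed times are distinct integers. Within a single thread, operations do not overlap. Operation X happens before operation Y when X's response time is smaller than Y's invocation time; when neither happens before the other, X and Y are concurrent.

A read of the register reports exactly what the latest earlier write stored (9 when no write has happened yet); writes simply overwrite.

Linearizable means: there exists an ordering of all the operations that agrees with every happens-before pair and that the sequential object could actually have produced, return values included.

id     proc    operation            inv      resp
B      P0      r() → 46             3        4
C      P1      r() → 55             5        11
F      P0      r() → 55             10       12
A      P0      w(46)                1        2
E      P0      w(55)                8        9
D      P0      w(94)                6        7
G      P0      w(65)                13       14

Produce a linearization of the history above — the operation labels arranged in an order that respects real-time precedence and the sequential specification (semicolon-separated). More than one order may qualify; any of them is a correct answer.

after step 1 (A w(46)): value 46
after step 2 (B r() → 46): value 46
after step 3 (D w(94)): value 94
after step 4 (E w(55)): value 55
after step 5 (C r() → 55): value 55
after step 6 (F r() → 55): value 55
after step 7 (G w(65)): value 65

A; B; D; E; C; F; G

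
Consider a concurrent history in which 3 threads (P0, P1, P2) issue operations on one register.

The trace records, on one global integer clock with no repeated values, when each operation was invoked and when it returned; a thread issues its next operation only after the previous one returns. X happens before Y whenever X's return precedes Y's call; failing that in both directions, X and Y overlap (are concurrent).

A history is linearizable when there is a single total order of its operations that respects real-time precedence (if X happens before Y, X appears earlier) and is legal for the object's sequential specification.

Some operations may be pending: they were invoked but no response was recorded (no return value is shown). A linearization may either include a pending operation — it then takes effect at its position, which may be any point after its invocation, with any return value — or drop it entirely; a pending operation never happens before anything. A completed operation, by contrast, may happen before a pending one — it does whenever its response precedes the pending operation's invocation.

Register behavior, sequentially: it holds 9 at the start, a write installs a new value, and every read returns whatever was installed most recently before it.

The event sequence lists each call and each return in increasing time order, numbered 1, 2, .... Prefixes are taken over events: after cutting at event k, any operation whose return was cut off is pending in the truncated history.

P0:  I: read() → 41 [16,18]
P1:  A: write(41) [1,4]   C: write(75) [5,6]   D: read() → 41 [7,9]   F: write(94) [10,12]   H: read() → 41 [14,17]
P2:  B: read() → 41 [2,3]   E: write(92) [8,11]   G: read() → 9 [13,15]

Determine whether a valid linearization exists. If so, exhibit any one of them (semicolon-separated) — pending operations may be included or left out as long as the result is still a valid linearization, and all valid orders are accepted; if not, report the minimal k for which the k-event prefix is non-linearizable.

the violation lands at event 9, D's response at time 9: events 1..8 linearize, events 1..9 do not
checked exhaustively: 2 real-time-consistent orders of 4 completed operations, zero legal register replays
no escape via the 1 pending operation (E): every completion choice fails
take A, B, C, D (pending dropped): step 4 already fails, because D read() → 41 cannot occur there
take B, A, C, D (pending dropped): step 1 already fails, because B read() → 41 cannot occur there

not linearizable — minimal violating prefix: 9 events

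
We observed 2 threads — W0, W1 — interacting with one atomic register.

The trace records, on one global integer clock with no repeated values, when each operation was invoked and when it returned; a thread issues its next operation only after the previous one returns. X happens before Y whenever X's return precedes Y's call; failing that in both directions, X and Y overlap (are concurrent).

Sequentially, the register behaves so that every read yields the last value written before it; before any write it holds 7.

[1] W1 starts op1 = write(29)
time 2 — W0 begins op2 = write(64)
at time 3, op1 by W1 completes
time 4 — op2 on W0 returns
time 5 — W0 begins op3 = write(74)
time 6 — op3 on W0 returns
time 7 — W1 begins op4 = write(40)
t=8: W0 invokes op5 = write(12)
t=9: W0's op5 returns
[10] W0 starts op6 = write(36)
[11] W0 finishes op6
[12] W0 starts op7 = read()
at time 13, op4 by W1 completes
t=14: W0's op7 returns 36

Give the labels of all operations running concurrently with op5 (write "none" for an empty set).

overlap test against op5 [8,9]: concurrent iff the interval meets 8..9
op1 [1,3]: before
op2 [2,4]: before
op3 [5,6]: before
op4 [7,13]: concurrent
op6 [10,11]: after
op7 [12,14]: after

op4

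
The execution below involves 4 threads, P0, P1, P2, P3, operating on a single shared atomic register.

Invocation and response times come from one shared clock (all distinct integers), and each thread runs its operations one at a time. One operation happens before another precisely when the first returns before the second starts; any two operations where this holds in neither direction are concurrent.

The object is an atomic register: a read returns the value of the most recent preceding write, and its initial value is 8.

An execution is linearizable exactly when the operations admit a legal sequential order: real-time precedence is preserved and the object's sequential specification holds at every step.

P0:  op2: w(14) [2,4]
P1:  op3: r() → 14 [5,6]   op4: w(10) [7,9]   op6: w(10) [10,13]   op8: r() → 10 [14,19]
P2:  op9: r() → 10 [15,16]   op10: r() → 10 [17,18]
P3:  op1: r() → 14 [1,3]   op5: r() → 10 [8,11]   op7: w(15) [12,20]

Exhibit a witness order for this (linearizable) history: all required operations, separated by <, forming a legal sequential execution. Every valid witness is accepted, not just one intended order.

op2 < op1 < op3 < op4 < op5 < op6 < op8 < op9 < op10 < op7

after step 1 (op2 w(14)): value 14
after step 2 (op1 r() → 14): value 14
after step 3 (op3 r() → 14): value 14
after step 4 (op4 w(10)): value 10
after step 5 (op5 r() → 10): value 10
after step 6 (op6 w(10)): value 10
after step 7 (op8 r() → 10): value 10
after step 8 (op9 r() → 10): value 10
after step 9 (op10 r() → 10): value 10
after step 10 (op7 w(15)): value 15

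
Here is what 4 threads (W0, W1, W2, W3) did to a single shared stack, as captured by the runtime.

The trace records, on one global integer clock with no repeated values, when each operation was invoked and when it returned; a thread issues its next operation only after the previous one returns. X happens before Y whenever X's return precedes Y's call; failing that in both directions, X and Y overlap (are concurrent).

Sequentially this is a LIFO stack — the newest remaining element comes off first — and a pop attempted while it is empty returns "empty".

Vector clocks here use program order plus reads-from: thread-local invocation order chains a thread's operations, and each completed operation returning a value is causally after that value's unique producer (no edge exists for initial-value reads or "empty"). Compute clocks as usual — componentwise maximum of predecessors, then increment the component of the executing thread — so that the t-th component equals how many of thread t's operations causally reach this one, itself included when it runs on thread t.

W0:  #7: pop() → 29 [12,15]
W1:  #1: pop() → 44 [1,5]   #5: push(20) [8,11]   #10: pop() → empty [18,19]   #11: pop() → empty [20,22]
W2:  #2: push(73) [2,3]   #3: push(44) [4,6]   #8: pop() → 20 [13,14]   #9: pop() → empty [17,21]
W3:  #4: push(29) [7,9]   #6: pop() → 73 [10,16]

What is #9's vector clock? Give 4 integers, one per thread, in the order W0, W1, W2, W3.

#4 (invocation 7): nothing precedes it; W3's component alone gives (0, 0, 0, 1)
#2 (invocation 2): nothing precedes it; W2's component alone gives (0, 0, 1, 0)
#3 (invocation 4): componentwise max over VC(#2)=(0, 0, 1, 0), +1 at W2, giving (0, 0, 2, 0)
#7 (invocation 12): componentwise max over VC(#4)=(0, 0, 0, 1), +1 at W0, giving (1, 0, 0, 1)
#6 (invocation 10): componentwise max over VC(#2)=(0, 0, 1, 0), VC(#4)=(0, 0, 0, 1), +1 at W3, giving (0, 0, 1, 2)
#1 (invocation 1): componentwise max over VC(#3)=(0, 0, 2, 0), +1 at W1, giving (0, 1, 2, 0)
#5 (invocation 8): componentwise max over VC(#1)=(0, 1, 2, 0), +1 at W1, giving (0, 2, 2, 0)
#8 (invocation 13): componentwise max over VC(#3)=(0, 0, 2, 0), VC(#5)=(0, 2, 2, 0), +1 at W2, giving (0, 2, 3, 0)
#10 (invocation 18): componentwise max over VC(#5)=(0, 2, 2, 0), +1 at W1, giving (0, 3, 2, 0)
#9 (invocation 17): componentwise max over VC(#8)=(0, 2, 3, 0), +1 at W2, giving (0, 2, 4, 0)
#11 (invocation 20): componentwise max over VC(#10)=(0, 3, 2, 0), +1 at W1, giving (0, 4, 2, 0)
target: VC(#9) = (0, 2, 4, 0)

(0, 2, 4, 0)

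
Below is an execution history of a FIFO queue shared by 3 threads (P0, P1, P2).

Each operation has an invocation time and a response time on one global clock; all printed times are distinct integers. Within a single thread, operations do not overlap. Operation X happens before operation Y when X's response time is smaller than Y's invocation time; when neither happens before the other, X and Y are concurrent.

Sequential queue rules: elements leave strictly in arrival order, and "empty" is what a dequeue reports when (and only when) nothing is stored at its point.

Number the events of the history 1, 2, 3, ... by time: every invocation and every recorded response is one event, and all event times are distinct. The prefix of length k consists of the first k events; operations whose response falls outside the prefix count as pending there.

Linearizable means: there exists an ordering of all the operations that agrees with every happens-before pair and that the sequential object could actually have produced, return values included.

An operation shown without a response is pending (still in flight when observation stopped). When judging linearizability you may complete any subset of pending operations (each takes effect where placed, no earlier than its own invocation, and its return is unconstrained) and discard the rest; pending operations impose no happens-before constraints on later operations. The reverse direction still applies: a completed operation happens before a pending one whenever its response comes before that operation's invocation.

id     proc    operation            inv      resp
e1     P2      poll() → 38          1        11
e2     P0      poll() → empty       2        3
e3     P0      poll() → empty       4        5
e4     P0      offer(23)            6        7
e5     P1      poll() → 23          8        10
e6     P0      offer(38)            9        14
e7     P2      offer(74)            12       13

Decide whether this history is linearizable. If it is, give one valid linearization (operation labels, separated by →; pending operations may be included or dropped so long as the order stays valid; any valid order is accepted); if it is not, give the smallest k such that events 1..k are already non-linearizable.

linearizable — witness: e2 → e3 → e4 → e5 → e6 → e1 → e7

after step 1 (e2 poll() → empty): queue <>
after step 2 (e3 poll() → empty): queue <>
after step 3 (e4 offer(23)): queue <23>
after step 4 (e5 poll() → 23): queue <>
after step 5 (e6 offer(38)): queue <38>
after step 6 (e1 poll() → 38): queue <>
after step 7 (e7 offer(74)): queue <74>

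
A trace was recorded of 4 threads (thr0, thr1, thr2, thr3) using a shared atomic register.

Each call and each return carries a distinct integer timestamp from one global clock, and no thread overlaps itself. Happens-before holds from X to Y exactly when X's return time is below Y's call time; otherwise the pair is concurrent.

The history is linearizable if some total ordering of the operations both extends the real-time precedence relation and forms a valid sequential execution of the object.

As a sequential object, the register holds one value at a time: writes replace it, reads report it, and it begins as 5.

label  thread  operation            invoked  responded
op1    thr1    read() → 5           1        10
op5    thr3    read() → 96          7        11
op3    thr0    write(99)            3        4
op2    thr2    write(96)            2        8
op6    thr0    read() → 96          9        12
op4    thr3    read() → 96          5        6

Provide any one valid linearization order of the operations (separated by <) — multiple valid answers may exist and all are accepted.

step 1: op1 read() → 5 — value 5
step 2: op3 write(99) — value 99
step 3: op2 write(96) — value 96
step 4: op4 read() → 96 — value 96
step 5: op5 read() → 96 — value 96
step 6: op6 read() → 96 — value 96

op1 < op3 < op2 < op4 < op5 < op6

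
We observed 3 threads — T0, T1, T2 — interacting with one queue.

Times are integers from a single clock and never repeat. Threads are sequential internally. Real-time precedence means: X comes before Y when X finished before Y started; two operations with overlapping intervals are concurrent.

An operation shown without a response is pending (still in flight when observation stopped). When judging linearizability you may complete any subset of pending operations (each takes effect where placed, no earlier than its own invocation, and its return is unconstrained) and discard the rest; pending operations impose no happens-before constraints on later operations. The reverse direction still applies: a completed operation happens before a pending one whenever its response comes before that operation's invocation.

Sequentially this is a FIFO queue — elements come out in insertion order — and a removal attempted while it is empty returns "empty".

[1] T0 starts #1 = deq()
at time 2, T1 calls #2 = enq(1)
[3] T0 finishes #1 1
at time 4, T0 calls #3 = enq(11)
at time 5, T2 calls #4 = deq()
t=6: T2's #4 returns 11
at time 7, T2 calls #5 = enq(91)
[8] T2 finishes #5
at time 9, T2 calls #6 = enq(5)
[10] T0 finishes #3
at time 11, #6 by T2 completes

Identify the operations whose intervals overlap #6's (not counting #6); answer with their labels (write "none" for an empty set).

#2, #3

#6 runs from 9 to 11; window-overlapping ops are concurrent
#1 [1,3]: before
#2 [2,…): concurrent
#3 [4,10]: concurrent
#4 [5,6]: before
#5 [7,8]: before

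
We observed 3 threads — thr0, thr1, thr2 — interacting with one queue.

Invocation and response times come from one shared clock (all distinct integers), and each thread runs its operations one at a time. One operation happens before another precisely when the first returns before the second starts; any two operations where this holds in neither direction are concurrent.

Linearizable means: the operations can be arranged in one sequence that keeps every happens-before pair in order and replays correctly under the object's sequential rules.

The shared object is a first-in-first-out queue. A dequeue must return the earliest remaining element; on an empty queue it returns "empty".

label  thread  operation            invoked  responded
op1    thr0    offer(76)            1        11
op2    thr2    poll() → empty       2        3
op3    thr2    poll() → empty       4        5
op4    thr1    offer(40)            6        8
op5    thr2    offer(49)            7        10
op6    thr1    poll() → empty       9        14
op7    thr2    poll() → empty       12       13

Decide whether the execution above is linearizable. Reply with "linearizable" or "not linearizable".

prefix check: 1..12 passes, 1..13 fails once op7's time-13 response joins
10 orders of the 6 completed queue ops respect real time; none is legal
including or dropping the 1 pending operation (op6) in any combination fails
one such order, op1, op2, op3, op4, op5, op7 (pending dropped), breaks at step 2 where op2 poll() → empty is illegal
one such order, op1, op2, op3, op5, op4, op7 (pending dropped), breaks at step 2 where op2 poll() → empty is illegal

not linearizable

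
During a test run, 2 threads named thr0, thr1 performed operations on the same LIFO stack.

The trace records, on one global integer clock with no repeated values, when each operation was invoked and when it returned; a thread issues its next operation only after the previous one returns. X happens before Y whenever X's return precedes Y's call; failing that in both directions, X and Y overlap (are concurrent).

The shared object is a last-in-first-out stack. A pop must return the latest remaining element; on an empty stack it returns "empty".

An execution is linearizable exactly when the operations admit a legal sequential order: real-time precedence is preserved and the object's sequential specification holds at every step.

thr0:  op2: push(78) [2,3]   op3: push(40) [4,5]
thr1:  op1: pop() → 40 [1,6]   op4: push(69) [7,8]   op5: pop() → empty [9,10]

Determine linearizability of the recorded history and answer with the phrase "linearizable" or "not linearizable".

not linearizable

cut after 9 events: linearizable; cut after 10 events (op5 responds, time 10): not linearizable
checked exhaustively: 3 real-time-consistent orders of 5 completed operations, zero legal LIFO stack replays
for example op1, op2, op3, op4, op5 fails at step 1: op1 pop() → 40 is not legal there
for example op2, op1, op3, op4, op5 fails at step 2: op1 pop() → 40 is not legal there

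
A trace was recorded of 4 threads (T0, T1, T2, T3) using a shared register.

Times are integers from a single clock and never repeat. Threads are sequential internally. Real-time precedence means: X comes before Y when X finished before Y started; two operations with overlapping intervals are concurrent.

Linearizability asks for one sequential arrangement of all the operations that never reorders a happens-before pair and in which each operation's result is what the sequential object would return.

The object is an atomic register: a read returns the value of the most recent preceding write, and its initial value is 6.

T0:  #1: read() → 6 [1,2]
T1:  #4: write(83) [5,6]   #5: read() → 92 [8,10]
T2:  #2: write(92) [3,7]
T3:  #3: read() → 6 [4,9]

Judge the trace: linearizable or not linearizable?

a witness: #1, #3, #4, #2, #5
after step 1 (#1 read() → 6): value 6
after step 2 (#3 read() → 6): value 6
after step 3 (#4 write(83)): value 83
after step 4 (#2 write(92)): value 92
after step 5 (#5 read() → 92): value 92

linearizable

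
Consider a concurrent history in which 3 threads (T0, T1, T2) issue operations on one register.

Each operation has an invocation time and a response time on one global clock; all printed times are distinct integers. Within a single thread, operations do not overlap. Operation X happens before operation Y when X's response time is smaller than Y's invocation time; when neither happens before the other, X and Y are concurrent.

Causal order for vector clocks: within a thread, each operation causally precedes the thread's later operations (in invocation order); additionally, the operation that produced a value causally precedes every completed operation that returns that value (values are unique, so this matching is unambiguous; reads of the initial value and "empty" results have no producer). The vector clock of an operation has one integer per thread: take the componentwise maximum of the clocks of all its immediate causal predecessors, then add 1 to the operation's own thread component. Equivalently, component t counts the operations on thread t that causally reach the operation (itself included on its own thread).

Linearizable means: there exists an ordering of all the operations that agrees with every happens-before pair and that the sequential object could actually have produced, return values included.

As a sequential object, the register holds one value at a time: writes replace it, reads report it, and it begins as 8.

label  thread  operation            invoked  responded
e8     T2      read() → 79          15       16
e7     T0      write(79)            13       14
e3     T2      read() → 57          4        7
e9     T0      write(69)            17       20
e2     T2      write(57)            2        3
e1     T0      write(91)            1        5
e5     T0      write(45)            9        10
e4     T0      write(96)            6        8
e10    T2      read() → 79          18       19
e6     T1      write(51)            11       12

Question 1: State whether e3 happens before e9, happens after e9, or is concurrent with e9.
before

e3 spans [4,7], e9 spans [17,20]
resp(e3)=7 < inv(e9)=17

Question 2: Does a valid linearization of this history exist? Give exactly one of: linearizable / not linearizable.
linearizable

a witness: e1, e2, e3, e4, e5, e6, e7, e8, e10, e9
after step 1 (e1 write(91)): value 91
after step 2 (e2 write(57)): value 57
after step 3 (e3 read() → 57): value 57
after step 4 (e4 write(96)): value 96
after step 5 (e5 write(45)): value 45
after step 6 (e6 write(51)): value 51
after step 7 (e7 write(79)): value 79
after step 8 (e8 read() → 79): value 79
after step 9 (e10 read() → 79): value 79
after step 10 (e9 write(69)): value 69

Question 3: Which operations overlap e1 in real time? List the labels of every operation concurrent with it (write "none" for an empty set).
e2, e3

e1 spans [1,5]; an op avoiding the whole window 1..5 is ordered, any other is concurrent
e2 [2,3]: concurrent
e3 [4,7]: concurrent
e4 [6,8]: after
e5 [9,10]: after
e6 [11,12]: after
e7 [13,14]: after
e8 [15,16]: after
e9 [17,20]: after
e10 [18,19]: after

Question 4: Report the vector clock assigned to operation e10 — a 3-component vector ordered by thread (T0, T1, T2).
(4, 0, 4)

e2, invoked 2, has no incoming edges; only T2's bump applies → (0, 0, 1)
e6, invoked 11, has no incoming edges; only T1's bump applies → (0, 1, 0)
e1, invoked 1, has no incoming edges; only T0's bump applies → (1, 0, 0)
VC(e3, invoked at 4): max of VC(e2)=(0, 0, 1), then +1 on thread T2 → (0, 0, 2)
VC(e4, invoked at 6): max of VC(e1)=(1, 0, 0), then +1 on thread T0 → (2, 0, 0)
VC(e5, invoked at 9): max of VC(e4)=(2, 0, 0), then +1 on thread T0 → (3, 0, 0)
VC(e7, invoked at 13): max of VC(e5)=(3, 0, 0), then +1 on thread T0 → (4, 0, 0)
VC(e9, invoked at 17): max of VC(e7)=(4, 0, 0), then +1 on thread T0 → (5, 0, 0)
VC(e8, invoked at 15): max of VC(e3)=(0, 0, 2), VC(e7)=(4, 0, 0), then +1 on thread T2 → (4, 0, 3)
VC(e10, invoked at 18): max of VC(e7)=(4, 0, 0), VC(e8)=(4, 0, 3), then +1 on thread T2 → (4, 0, 4)
target: VC(e10) = (4, 0, 4)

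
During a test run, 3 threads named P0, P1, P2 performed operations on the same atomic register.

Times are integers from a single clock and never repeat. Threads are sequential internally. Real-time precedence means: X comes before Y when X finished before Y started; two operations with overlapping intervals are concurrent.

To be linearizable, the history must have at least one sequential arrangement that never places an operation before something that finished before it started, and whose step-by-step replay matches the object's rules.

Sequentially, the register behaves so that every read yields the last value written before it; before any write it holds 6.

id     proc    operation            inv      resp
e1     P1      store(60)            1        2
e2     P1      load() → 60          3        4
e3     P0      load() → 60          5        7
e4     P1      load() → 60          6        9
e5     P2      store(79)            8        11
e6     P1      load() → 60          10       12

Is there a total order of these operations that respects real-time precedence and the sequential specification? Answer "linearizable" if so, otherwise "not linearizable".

one valid linearization: e1, e2, e3, e4, e6, e5
after step 1 (e1 store(60)): value 60
after step 2 (e2 load() → 60): value 60
after step 3 (e3 load() → 60): value 60
after step 4 (e4 load() → 60): value 60
after step 5 (e6 load() → 60): value 60
after step 6 (e5 store(79)): value 79

linearizable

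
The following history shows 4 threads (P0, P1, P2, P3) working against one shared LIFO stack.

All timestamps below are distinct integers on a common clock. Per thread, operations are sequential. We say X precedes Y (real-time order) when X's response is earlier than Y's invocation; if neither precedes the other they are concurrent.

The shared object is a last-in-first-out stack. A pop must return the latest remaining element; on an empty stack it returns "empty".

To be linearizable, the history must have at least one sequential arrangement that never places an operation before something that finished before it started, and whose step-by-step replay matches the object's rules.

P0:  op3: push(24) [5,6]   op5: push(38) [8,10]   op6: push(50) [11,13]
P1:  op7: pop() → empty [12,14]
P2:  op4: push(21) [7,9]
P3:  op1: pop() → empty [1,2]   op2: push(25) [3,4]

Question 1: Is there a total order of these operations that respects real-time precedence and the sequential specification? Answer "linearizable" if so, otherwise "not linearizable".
cut after 13 events: linearizable; cut after 14 events (op7 responds, time 14): not linearizable
4 orders of the 7 completed LIFO stack ops respect real time; none is legal
take op1, op2, op3, op4, op5, op6, op7: step 7 already fails, because op7 pop() → empty cannot occur there
take op1, op2, op3, op4, op5, op7, op6: step 6 already fails, because op7 pop() → empty cannot occur there

not linearizable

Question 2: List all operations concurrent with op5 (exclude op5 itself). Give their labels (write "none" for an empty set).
op5 spans [8,10]: anything still running between times 8 and 10 counts as concurrent
op1 [1,2]: before
op2 [3,4]: before
op3 [5,6]: before
op4 [7,9]: concurrent
op6 [11,13]: after
op7 [12,14]: after

op4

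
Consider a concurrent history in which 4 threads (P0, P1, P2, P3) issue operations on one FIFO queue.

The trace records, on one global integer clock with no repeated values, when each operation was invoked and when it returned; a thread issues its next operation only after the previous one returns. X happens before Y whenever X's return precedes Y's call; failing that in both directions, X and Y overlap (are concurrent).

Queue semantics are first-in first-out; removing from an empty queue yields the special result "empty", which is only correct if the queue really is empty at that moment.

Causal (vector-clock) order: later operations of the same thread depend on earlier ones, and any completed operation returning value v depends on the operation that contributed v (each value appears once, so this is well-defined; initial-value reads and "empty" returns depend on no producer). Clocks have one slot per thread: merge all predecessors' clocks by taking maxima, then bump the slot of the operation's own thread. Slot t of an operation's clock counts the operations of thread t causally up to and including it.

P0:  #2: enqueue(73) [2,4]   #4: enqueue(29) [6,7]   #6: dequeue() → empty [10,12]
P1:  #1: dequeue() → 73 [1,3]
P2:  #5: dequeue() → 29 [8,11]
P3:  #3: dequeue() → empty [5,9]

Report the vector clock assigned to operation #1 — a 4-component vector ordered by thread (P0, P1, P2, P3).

invoked at 5, #3 has no predecessors; its own P3 bump gives (0, 0, 0, 1)
invoked at 2, #2 has no predecessors; its own P0 bump gives (1, 0, 0, 0)
from VC(#2)=(1, 0, 0, 0), #1 (invoked 1) maxes components and bumps P1 → (1, 1, 0, 0)
from VC(#2)=(1, 0, 0, 0), #4 (invoked 6) maxes components and bumps P0 → (2, 0, 0, 0)
from VC(#4)=(2, 0, 0, 0), #5 (invoked 8) maxes components and bumps P2 → (2, 0, 1, 0)
from VC(#4)=(2, 0, 0, 0), #6 (invoked 10) maxes components and bumps P0 → (3, 0, 0, 0)
target: VC(#1) = (1, 1, 0, 0)

(1, 1, 0, 0)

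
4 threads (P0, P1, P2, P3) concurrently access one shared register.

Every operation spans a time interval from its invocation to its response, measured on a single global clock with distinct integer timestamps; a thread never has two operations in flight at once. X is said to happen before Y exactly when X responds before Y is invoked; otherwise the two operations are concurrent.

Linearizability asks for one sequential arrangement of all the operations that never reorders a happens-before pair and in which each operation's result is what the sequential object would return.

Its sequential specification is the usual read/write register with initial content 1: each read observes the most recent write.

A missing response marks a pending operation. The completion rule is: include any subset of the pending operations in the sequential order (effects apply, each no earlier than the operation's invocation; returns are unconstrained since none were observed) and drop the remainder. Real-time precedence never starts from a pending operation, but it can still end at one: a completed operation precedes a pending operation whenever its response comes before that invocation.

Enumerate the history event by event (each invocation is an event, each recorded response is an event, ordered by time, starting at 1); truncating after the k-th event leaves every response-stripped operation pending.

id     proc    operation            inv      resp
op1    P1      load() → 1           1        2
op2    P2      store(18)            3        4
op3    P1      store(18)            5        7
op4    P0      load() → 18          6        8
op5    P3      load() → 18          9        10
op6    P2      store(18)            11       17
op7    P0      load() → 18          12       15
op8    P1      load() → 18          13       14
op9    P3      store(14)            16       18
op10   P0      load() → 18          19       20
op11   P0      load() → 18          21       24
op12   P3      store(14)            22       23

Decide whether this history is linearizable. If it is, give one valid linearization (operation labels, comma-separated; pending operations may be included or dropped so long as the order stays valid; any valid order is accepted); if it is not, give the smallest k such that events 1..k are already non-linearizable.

step 1: op1 load() → 1 — value 1
step 2: op2 store(18) — value 18
step 3: op3 store(18) — value 18
step 4: op4 load() → 18 — value 18
step 5: op5 load() → 18 — value 18
step 6: op7 load() → 18 — value 18
step 7: op8 load() → 18 — value 18
step 8: op9 store(14) — value 14
step 9: op6 store(18) — value 18
step 10: op10 load() → 18 — value 18
step 11: op11 load() → 18 — value 18
step 12: op12 store(14) — value 14

linearizable — witness: op1, op2, op3, op4, op5, op7, op8, op9, op6, op10, op11, op12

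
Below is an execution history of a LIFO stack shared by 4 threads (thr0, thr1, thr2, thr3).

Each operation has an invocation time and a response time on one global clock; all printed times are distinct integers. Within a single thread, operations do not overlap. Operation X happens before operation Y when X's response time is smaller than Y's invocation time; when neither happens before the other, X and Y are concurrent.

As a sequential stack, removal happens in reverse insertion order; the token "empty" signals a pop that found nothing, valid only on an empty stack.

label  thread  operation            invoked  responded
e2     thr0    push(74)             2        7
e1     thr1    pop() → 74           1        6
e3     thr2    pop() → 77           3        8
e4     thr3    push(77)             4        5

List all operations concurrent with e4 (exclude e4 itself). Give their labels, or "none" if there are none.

e1, e2, e3

e4 spans [4,5]: anything still running between times 4 and 5 counts as concurrent
e1 [1,6]: concurrent
e2 [2,7]: concurrent
e3 [3,8]: concurrent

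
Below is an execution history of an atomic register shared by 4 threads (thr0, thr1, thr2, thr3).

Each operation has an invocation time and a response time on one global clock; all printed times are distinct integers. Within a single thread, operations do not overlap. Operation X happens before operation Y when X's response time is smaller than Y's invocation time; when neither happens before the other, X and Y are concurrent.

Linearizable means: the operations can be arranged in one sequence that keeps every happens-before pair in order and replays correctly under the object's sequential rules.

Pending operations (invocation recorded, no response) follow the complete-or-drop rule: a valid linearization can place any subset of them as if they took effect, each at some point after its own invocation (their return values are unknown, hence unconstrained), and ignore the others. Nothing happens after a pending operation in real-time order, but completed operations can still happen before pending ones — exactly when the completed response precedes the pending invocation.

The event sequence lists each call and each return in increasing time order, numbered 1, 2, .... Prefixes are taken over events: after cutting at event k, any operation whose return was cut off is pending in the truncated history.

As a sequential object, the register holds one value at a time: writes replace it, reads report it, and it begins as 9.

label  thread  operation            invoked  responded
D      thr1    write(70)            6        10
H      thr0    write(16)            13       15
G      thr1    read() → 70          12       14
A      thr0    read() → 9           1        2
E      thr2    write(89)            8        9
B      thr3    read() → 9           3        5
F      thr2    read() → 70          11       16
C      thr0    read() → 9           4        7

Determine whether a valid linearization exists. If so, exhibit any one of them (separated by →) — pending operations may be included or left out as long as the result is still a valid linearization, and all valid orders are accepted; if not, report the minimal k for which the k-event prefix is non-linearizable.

1. A read() → 9, leaving value 9
2. B read() → 9, leaving value 9
3. C read() → 9, leaving value 9
4. E write(89), leaving value 89
5. D write(70), leaving value 70
6. F read() → 70, leaving value 70
7. G read() → 70, leaving value 70
8. H write(16), leaving value 16

linearizable — witness: A → B → C → E → D → F → G → H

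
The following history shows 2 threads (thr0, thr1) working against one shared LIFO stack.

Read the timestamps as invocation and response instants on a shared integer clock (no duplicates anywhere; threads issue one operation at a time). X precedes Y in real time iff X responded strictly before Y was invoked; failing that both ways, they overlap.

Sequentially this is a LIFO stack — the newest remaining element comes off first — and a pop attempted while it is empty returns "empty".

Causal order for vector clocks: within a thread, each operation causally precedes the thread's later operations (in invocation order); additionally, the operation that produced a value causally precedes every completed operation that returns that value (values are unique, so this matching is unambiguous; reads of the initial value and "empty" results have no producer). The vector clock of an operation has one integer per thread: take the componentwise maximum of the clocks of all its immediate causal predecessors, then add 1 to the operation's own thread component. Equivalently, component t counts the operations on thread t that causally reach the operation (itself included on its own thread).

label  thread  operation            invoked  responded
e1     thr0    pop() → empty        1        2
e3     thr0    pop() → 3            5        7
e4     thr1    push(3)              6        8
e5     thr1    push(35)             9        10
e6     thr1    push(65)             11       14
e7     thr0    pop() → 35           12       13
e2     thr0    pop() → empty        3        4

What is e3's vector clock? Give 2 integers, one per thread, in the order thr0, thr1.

(3, 1)

VC(e4, invoked at 6): no causal predecessors; +1 on thr1 → (0, 1)
VC(e1, invoked at 1): no causal predecessors; +1 on thr0 → (1, 0)
VC(e5, invoked at 9): max of VC(e4)=(0, 1), then +1 on thread thr1 → (0, 2)
VC(e2, invoked at 3): max of VC(e1)=(1, 0), then +1 on thread thr0 → (2, 0)
VC(e6, invoked at 11): max of VC(e5)=(0, 2), then +1 on thread thr1 → (0, 3)
VC(e3, invoked at 5): max of VC(e2)=(2, 0), VC(e4)=(0, 1), then +1 on thread thr0 → (3, 1)
VC(e7, invoked at 12): max of VC(e3)=(3, 1), VC(e5)=(0, 2), then +1 on thread thr0 → (4, 2)
target: VC(e3) = (3, 1)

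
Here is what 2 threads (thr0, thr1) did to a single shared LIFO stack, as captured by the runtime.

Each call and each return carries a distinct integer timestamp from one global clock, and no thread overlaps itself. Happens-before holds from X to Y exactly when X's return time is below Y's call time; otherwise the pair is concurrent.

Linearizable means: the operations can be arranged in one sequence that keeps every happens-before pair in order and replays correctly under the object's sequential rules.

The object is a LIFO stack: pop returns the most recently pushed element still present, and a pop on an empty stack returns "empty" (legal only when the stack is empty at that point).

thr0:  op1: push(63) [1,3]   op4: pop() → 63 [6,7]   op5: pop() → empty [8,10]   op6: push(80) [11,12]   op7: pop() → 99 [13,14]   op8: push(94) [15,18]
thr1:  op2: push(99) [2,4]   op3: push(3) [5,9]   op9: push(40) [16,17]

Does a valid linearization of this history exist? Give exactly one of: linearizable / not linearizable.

not linearizable

the violation lands at event 10, op5's response at time 10: events 1..9 linearize, events 1..10 do not
5 completed operations, 6 real-time-consistent orders — every LIFO stack replay fails
one such order, op1, op2, op3, op4, op5, breaks at step 4 where op4 pop() → 63 is illegal
one such order, op1, op2, op4, op3, op5, breaks at step 3 where op4 pop() → 63 is illegal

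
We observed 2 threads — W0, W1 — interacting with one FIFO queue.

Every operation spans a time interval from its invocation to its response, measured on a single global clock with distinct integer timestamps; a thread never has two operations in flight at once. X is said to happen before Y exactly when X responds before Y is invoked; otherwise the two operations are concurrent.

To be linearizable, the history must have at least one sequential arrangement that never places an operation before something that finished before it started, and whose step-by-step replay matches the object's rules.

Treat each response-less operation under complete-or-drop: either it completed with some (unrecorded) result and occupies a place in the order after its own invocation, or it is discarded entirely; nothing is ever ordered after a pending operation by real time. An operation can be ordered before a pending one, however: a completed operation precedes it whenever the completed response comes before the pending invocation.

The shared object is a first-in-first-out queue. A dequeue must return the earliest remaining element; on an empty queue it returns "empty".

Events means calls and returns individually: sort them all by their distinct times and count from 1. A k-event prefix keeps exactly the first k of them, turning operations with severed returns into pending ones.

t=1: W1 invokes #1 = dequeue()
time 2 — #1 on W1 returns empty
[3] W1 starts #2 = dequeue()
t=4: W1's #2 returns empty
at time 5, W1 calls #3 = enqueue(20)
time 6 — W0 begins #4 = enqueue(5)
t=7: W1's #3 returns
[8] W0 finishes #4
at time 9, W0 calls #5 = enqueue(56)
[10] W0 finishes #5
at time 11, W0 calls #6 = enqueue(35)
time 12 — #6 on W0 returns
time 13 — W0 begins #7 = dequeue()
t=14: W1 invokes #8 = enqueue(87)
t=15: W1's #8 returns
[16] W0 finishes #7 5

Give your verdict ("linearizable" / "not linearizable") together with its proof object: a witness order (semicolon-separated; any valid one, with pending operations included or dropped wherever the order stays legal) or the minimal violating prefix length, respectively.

step 1: #1 dequeue() → empty — queue <>
step 2: #2 dequeue() → empty — queue <>
step 3: #4 enqueue(5) — queue <5>
step 4: #3 enqueue(20) — queue <5,20>
step 5: #5 enqueue(56) — queue <5,20,56>
step 6: #6 enqueue(35) — queue <5,20,56,35>
step 7: #7 dequeue() → 5 — queue <20,56,35>
step 8: #8 enqueue(87) — queue <20,56,35,87>

linearizable — witness: #1; #2; #4; #3; #5; #6; #7; #8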